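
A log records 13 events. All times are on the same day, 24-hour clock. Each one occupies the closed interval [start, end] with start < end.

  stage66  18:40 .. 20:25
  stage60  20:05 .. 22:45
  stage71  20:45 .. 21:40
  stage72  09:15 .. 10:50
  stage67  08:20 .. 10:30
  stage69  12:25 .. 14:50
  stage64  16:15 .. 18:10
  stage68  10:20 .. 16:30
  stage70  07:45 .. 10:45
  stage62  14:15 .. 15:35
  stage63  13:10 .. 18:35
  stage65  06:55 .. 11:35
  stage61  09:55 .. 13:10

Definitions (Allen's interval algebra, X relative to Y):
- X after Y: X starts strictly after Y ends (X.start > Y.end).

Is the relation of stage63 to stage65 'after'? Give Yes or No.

Yes

stage63 = [13:10, 18:35], stage65 = [06:55, 11:35].
Actual relation of stage63 to stage65: after.
Asked whether 'after' holds → Yes.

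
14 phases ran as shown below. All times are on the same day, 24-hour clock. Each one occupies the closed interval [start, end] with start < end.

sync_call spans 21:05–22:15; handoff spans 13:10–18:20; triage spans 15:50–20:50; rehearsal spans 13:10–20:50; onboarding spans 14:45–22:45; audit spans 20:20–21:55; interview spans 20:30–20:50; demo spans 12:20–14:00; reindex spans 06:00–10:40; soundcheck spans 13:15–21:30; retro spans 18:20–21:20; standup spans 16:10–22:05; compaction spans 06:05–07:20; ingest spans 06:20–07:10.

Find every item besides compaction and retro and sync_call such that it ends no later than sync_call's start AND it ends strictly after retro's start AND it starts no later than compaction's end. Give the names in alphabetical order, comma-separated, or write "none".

Conditions: its end is no later than sync_call's start (X.end <= 21:05) AND its end is strictly after retro's start (X.end > 18:20) AND its start is no later than compaction's end (X.start <= 07:20).
audit: end 21:55 <= 21:05? ✗; end 21:55 > 18:20? ✓; start 20:20 <= 07:20? ✗ → no.
demo: end 14:00 <= 21:05? ✓; end 14:00 > 18:20? ✗; start 12:20 <= 07:20? ✗ → no.
handoff: end 18:20 <= 21:05? ✓; end 18:20 > 18:20? ✗; start 13:10 <= 07:20? ✗ → no.
ingest: end 07:10 <= 21:05? ✓; end 07:10 > 18:20? ✗; start 06:20 <= 07:20? ✓ → no.
interview: end 20:50 <= 21:05? ✓; end 20:50 > 18:20? ✓; start 20:30 <= 07:20? ✗ → no.
onboarding: end 22:45 <= 21:05? ✗; end 22:45 > 18:20? ✓; start 14:45 <= 07:20? ✗ → no.
rehearsal: end 20:50 <= 21:05? ✓; end 20:50 > 18:20? ✓; start 13:10 <= 07:20? ✗ → no.
reindex: end 10:40 <= 21:05? ✓; end 10:40 > 18:20? ✗; start 06:00 <= 07:20? ✓ → no.
soundcheck: end 21:30 <= 21:05? ✗; end 21:30 > 18:20? ✓; start 13:15 <= 07:20? ✗ → no.
standup: end 22:05 <= 21:05? ✗; end 22:05 > 18:20? ✓; start 16:10 <= 07:20? ✗ → no.
triage: end 20:50 <= 21:05? ✓; end 20:50 > 18:20? ✓; start 15:50 <= 07:20? ✗ → no.
Result: none.

none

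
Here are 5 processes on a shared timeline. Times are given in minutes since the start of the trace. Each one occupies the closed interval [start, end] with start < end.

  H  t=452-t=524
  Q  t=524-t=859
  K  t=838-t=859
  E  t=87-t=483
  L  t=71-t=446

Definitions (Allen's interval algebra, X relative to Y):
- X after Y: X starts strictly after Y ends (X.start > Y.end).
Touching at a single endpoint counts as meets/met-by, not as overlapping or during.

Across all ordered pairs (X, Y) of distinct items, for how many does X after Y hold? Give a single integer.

6

Checking all 20 ordered pairs for relation 'after'; matching pairs in alphabetical order:
(H, L): H after L ✓
(K, E): K after E ✓
(K, H): K after H ✓
(K, L): K after L ✓
(Q, E): Q after E ✓
(Q, L): Q after L ✓
Count: 6.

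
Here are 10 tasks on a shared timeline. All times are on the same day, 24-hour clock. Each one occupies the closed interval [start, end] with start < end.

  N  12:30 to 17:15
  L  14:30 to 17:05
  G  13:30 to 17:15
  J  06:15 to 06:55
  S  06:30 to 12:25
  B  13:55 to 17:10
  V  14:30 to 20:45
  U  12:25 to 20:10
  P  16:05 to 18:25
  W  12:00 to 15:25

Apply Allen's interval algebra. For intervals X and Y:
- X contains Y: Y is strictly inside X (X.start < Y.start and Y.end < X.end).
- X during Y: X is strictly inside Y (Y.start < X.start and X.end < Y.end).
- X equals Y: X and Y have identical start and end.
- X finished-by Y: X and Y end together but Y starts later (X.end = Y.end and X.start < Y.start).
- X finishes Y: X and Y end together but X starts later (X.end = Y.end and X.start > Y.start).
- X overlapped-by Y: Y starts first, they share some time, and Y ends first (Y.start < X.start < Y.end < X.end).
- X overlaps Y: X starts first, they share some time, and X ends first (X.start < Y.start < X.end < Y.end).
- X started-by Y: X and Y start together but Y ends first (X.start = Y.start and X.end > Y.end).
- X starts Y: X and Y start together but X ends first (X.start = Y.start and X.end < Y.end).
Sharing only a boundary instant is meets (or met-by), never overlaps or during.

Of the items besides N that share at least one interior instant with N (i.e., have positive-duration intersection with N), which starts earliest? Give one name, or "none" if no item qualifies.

Target N = [12:30, 17:15].
B [13:55, 17:10] → during → candidate.
G [13:30, 17:15] → finishes → candidate.
J [06:15, 06:55] → before → excluded.
L [14:30, 17:05] → during → candidate.
P [16:05, 18:25] → overlapped-by → candidate.
S [06:30, 12:25] → before → excluded.
U [12:25, 20:10] → contains → candidate.
V [14:30, 20:45] → overlapped-by → candidate.
W [12:00, 15:25] → overlaps → candidate.
Among candidates, earliest start is 12:00 → W.

W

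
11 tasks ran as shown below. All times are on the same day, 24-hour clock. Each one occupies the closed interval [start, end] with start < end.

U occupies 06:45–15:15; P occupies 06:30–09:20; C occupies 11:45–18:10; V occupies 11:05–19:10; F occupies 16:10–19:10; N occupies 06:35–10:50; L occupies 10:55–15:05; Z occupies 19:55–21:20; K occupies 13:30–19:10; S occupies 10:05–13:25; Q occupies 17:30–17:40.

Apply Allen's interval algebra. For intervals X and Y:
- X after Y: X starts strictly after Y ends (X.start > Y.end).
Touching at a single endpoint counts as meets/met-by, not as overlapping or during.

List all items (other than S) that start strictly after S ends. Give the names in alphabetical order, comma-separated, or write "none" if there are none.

Target S = [10:05, 13:25].
C [11:45, 18:10] → overlapped-by → no.
F [16:10, 19:10] → after → yes.
K [13:30, 19:10] → after → yes.
L [10:55, 15:05] → overlapped-by → no.
N [06:35, 10:50] → overlaps → no.
P [06:30, 09:20] → before → no.
Q [17:30, 17:40] → after → yes.
U [06:45, 15:15] → contains → no.
V [11:05, 19:10] → overlapped-by → no.
Z [19:55, 21:20] → after → yes.
Result: F, K, Q, Z.

F, K, Q, Z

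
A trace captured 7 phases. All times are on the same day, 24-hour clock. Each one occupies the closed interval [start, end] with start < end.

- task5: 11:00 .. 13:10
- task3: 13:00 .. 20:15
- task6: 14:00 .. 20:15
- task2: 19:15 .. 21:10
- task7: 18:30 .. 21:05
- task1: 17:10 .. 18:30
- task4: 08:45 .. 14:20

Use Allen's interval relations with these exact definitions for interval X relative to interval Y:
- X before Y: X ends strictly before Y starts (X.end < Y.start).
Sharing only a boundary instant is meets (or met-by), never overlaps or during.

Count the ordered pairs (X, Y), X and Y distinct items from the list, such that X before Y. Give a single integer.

8

Checking all 42 ordered pairs for relation 'before'; matching pairs in alphabetical order:
(task1, task2): task1 before task2 ✓
(task4, task1): task4 before task1 ✓
(task4, task2): task4 before task2 ✓
(task4, task7): task4 before task7 ✓
(task5, task1): task5 before task1 ✓
(task5, task2): task5 before task2 ✓
(task5, task6): task5 before task6 ✓
(task5, task7): task5 before task7 ✓
Count: 8.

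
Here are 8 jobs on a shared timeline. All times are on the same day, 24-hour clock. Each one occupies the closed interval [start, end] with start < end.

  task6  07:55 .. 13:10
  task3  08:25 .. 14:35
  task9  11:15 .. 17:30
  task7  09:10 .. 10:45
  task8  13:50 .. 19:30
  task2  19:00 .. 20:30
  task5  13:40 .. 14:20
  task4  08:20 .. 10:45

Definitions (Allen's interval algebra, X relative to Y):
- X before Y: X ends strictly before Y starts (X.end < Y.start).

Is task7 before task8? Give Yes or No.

Yes

task7 = [09:10, 10:45], task8 = [13:50, 19:30].
Actual relation of task7 to task8: before.
Asked whether 'before' holds → Yes.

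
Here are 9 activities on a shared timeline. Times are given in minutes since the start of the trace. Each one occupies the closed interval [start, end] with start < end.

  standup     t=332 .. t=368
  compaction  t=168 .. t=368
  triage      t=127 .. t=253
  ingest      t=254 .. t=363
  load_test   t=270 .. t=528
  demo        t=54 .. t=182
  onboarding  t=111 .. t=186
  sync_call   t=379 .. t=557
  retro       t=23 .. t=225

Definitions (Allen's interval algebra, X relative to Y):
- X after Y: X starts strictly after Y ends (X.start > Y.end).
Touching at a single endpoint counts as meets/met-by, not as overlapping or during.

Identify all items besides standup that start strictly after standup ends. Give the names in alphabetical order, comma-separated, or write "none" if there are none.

sync_call

Target standup = [t=332, t=368].
compaction [t=168, t=368] → finished-by → no.
demo [t=54, t=182] → before → no.
ingest [t=254, t=363] → overlaps → no.
load_test [t=270, t=528] → contains → no.
onboarding [t=111, t=186] → before → no.
retro [t=23, t=225] → before → no.
sync_call [t=379, t=557] → after → yes.
triage [t=127, t=253] → before → no.
Result: sync_call.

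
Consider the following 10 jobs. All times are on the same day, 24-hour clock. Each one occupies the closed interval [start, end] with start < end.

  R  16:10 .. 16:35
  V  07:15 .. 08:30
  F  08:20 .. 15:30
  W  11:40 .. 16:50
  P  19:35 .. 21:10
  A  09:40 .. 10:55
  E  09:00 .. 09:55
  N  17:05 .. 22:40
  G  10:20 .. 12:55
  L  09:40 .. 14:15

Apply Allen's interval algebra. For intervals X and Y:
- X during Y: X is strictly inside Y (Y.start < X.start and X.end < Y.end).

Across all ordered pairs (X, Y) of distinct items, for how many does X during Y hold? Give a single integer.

Checking all 90 ordered pairs for relation 'during'; matching pairs in alphabetical order:
(A, F): A during F ✓
(E, F): E during F ✓
(G, F): G during F ✓
(G, L): G during L ✓
(L, F): L during F ✓
(P, N): P during N ✓
(R, W): R during W ✓
Count: 7.

7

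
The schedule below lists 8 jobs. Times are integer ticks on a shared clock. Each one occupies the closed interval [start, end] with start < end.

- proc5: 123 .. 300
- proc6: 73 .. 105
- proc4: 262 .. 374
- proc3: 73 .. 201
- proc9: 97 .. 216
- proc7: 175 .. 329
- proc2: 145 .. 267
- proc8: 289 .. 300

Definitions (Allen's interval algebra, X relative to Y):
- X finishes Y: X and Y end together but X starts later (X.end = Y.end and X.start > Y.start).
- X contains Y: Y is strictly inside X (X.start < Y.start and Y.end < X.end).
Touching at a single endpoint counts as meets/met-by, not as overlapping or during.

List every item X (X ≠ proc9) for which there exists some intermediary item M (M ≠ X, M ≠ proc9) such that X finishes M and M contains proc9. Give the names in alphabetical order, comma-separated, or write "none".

Target proc9 = [97, 216].
Intermediaries M with M contains proc9: none.
Union: none.

none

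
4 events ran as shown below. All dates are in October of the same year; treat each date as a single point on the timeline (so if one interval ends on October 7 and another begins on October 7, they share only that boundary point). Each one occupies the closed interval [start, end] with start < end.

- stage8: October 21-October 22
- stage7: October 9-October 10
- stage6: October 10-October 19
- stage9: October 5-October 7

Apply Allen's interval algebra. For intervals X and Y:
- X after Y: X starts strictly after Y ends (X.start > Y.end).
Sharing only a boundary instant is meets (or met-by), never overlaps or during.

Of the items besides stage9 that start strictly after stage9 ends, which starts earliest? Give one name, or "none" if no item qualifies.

Target stage9 = [October 5, October 7].
stage6 [October 10, October 19] → after → candidate.
stage7 [October 9, October 10] → after → candidate.
stage8 [October 21, October 22] → after → candidate.
Among candidates, earliest start is October 9 → stage7.

stage7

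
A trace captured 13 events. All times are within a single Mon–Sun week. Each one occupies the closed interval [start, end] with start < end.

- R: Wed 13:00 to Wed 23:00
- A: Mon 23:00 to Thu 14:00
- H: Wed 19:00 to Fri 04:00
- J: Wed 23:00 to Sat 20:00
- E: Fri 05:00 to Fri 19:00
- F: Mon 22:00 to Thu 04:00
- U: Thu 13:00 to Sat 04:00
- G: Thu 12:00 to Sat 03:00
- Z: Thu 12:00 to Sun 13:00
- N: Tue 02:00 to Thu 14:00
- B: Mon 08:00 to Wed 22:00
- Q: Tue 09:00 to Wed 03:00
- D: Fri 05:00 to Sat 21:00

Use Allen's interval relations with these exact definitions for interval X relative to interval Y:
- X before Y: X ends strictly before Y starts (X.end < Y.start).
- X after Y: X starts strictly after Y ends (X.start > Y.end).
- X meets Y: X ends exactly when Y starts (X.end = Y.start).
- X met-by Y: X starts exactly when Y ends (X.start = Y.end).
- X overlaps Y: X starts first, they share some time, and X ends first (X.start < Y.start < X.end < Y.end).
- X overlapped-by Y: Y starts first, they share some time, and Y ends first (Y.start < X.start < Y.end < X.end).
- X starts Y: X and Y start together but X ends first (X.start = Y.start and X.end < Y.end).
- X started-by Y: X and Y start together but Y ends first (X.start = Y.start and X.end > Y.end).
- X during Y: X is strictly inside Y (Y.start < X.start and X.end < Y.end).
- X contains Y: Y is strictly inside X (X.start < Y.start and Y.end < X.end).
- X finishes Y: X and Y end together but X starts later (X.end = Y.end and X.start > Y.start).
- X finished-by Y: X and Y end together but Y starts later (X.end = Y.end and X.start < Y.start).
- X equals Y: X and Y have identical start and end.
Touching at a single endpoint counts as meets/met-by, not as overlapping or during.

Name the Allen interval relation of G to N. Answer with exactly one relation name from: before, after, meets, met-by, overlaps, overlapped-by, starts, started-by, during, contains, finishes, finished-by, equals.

G = [Thu 12:00, Sat 03:00]; N = [Tue 02:00, Thu 14:00].
Compare endpoints: G.start > N.start, G.start < N.end, G.end > N.start, G.end > N.end.
That pattern is 'overlapped-by'.

overlapped-by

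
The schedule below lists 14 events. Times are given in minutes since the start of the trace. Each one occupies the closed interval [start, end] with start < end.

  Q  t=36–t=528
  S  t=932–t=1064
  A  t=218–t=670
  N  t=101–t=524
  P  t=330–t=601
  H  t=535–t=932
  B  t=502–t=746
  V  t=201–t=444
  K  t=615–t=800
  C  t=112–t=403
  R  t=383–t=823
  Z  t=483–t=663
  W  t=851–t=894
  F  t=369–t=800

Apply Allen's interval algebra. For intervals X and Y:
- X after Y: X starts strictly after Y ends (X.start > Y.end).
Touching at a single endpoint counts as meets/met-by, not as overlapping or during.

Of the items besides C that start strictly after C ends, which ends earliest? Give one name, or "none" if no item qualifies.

Target C = [t=112, t=403].
A [t=218, t=670] → overlapped-by → excluded.
B [t=502, t=746] → after → candidate.
F [t=369, t=800] → overlapped-by → excluded.
H [t=535, t=932] → after → candidate.
K [t=615, t=800] → after → candidate.
N [t=101, t=524] → contains → excluded.
P [t=330, t=601] → overlapped-by → excluded.
Q [t=36, t=528] → contains → excluded.
R [t=383, t=823] → overlapped-by → excluded.
S [t=932, t=1064] → after → candidate.
V [t=201, t=444] → overlapped-by → excluded.
W [t=851, t=894] → after → candidate.
Z [t=483, t=663] → after → candidate.
Among candidates, earliest end is t=663 → Z.

Z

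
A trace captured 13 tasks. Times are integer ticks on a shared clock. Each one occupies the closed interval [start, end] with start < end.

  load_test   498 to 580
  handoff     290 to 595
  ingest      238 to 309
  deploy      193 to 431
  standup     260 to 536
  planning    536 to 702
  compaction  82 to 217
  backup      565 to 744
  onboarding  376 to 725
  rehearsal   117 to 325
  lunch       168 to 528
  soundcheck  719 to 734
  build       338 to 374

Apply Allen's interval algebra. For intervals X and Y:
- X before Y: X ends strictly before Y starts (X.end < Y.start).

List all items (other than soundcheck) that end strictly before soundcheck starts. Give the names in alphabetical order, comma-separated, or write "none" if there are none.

Target soundcheck = [719, 734].
backup [565, 744] → contains → no.
build [338, 374] → before → yes.
compaction [82, 217] → before → yes.
deploy [193, 431] → before → yes.
handoff [290, 595] → before → yes.
ingest [238, 309] → before → yes.
load_test [498, 580] → before → yes.
lunch [168, 528] → before → yes.
onboarding [376, 725] → overlaps → no.
planning [536, 702] → before → yes.
rehearsal [117, 325] → before → yes.
standup [260, 536] → before → yes.
Result: build, compaction, deploy, handoff, ingest, load_test, lunch, planning, rehearsal, standup.

build, compaction, deploy, handoff, ingest, load_test, lunch, planning, rehearsal, standup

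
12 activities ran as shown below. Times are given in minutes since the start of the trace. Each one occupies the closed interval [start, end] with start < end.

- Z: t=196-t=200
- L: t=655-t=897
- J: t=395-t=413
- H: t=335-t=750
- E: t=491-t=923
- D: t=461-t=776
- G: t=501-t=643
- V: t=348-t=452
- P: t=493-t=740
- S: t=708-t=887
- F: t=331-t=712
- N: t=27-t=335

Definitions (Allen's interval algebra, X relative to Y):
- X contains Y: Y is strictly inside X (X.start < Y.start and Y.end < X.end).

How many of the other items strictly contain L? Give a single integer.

1

Target L = [t=655, t=897].
D [t=461, t=776] → overlaps → no.
E [t=491, t=923] → contains → counts.
F [t=331, t=712] → overlaps → no.
G [t=501, t=643] → before → no.
H [t=335, t=750] → overlaps → no.
J [t=395, t=413] → before → no.
N [t=27, t=335] → before → no.
P [t=493, t=740] → overlaps → no.
S [t=708, t=887] → during → no.
V [t=348, t=452] → before → no.
Z [t=196, t=200] → before → no.
Total: 1.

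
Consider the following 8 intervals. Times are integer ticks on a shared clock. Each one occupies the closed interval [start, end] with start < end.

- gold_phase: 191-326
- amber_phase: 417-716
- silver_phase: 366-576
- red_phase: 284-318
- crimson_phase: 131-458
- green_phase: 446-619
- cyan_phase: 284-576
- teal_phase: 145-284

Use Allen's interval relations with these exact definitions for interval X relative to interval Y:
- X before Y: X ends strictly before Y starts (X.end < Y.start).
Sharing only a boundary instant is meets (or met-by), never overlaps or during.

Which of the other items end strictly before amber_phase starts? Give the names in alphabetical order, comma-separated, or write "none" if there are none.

gold_phase, red_phase, teal_phase

Target amber_phase = [417, 716].
crimson_phase [131, 458] → overlaps → no.
cyan_phase [284, 576] → overlaps → no.
gold_phase [191, 326] → before → yes.
green_phase [446, 619] → during → no.
red_phase [284, 318] → before → yes.
silver_phase [366, 576] → overlaps → no.
teal_phase [145, 284] → before → yes.
Result: gold_phase, red_phase, teal_phase.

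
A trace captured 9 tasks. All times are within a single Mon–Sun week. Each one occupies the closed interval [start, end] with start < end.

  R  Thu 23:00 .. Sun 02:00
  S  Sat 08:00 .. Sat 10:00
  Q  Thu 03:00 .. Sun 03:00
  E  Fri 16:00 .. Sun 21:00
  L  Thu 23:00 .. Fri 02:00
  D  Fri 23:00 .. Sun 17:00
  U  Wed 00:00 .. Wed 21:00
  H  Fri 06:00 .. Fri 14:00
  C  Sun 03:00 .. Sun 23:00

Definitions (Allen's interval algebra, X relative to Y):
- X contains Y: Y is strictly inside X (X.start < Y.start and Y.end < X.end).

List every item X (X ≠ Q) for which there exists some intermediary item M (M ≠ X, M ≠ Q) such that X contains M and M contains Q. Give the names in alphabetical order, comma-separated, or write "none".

none

Target Q = [Thu 03:00, Sun 03:00].
Intermediaries M with M contains Q: none.
Union: none.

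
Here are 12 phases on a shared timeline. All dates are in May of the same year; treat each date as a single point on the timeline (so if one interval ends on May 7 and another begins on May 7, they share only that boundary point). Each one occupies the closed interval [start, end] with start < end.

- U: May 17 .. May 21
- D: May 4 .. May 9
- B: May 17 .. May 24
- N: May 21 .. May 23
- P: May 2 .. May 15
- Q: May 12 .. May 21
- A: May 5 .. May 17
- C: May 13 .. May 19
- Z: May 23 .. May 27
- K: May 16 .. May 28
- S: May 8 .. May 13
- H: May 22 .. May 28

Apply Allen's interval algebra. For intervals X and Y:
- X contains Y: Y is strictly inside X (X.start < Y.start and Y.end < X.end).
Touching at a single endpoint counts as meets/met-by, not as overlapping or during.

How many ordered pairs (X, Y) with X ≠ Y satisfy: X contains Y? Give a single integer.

Checking all 132 ordered pairs for relation 'contains'; matching pairs in alphabetical order:
(A, S): A contains S ✓
(B, N): B contains N ✓
(H, Z): H contains Z ✓
(K, B): K contains B ✓
(K, N): K contains N ✓
(K, U): K contains U ✓
(K, Z): K contains Z ✓
(P, D): P contains D ✓
(P, S): P contains S ✓
(Q, C): Q contains C ✓
Count: 10.

10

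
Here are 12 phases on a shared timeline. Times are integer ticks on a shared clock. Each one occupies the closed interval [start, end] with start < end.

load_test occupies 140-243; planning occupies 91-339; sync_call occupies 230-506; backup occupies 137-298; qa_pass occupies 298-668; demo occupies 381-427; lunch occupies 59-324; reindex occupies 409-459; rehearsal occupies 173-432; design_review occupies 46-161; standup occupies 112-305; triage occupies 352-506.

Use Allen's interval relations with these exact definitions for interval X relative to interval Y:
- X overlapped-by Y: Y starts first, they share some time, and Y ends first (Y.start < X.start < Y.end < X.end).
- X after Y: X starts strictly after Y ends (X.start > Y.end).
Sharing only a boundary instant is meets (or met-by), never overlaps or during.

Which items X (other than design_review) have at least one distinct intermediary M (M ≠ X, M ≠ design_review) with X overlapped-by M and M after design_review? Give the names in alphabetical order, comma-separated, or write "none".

Target design_review = [46, 161].
Intermediaries M with M after design_review: demo, qa_pass, rehearsal, reindex, sync_call, triage.
Via demo — items with X overlapped-by demo: reindex.
Via qa_pass — items with X overlapped-by qa_pass: none.
Via rehearsal — items with X overlapped-by rehearsal: qa_pass, reindex, sync_call, triage.
Via reindex — items with X overlapped-by reindex: none.
Via sync_call — items with X overlapped-by sync_call: qa_pass.
Via triage — items with X overlapped-by triage: none.
Union: qa_pass, reindex, sync_call, triage.

qa_pass, reindex, sync_call, triage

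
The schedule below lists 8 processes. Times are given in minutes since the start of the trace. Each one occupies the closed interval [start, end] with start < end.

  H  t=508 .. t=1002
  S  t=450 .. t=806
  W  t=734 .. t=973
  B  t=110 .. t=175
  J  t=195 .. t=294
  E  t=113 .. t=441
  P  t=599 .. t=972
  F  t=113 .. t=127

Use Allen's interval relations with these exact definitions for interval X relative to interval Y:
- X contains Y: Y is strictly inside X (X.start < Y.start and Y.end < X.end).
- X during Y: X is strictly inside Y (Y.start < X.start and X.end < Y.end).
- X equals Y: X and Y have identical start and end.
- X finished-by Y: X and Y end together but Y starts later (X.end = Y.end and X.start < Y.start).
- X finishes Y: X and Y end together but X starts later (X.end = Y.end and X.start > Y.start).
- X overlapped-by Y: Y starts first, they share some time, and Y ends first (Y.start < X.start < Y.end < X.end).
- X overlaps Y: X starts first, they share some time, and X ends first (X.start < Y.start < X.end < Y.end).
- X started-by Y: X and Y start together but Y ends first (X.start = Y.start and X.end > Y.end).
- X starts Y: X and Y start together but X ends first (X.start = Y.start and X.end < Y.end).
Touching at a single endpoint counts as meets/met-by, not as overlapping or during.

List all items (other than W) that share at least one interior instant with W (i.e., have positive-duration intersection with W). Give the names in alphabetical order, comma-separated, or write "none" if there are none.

H, P, S

Target W = [t=734, t=973].
B [t=110, t=175] → before → no.
E [t=113, t=441] → before → no.
F [t=113, t=127] → before → no.
H [t=508, t=1002] → contains → yes.
J [t=195, t=294] → before → no.
P [t=599, t=972] → overlaps → yes.
S [t=450, t=806] → overlaps → yes.
Result: H, P, S.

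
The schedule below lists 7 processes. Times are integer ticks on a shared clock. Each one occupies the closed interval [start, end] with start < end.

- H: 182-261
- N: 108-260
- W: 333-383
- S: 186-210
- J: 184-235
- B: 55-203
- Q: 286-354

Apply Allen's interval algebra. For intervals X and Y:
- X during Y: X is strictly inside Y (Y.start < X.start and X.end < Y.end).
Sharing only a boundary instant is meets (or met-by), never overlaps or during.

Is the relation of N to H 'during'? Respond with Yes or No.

No

N = [108, 260], H = [182, 261].
Actual relation of N to H: overlaps.
Asked whether 'during' holds → No.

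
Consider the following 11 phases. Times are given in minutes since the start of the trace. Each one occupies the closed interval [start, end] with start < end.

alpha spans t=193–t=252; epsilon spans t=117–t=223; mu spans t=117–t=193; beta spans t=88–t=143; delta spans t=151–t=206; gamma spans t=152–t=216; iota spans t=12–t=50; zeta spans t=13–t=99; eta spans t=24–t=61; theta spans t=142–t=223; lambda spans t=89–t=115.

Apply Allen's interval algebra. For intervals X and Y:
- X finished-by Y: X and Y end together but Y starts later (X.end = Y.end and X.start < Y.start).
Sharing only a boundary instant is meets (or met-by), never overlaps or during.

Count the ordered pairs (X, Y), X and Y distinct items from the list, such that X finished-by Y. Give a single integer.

Checking all 110 ordered pairs for relation 'finished-by'; matching pairs in alphabetical order:
(epsilon, theta): epsilon finished-by theta ✓
Count: 1.

1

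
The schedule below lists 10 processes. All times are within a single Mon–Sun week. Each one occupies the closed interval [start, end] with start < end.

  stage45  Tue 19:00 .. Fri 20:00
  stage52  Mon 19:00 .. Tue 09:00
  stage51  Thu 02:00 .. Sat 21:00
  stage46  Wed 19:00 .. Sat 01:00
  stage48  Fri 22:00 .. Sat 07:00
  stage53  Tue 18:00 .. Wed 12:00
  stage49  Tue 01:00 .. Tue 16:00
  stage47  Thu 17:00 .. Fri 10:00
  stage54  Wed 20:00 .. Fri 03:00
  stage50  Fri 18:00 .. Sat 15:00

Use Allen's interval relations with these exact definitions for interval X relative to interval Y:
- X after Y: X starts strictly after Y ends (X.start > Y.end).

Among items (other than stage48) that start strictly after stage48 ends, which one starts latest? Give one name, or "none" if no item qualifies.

Target stage48 = [Fri 22:00, Sat 07:00].
stage45 [Tue 19:00, Fri 20:00] → before → excluded.
stage46 [Wed 19:00, Sat 01:00] → overlaps → excluded.
stage47 [Thu 17:00, Fri 10:00] → before → excluded.
stage49 [Tue 01:00, Tue 16:00] → before → excluded.
stage50 [Fri 18:00, Sat 15:00] → contains → excluded.
stage51 [Thu 02:00, Sat 21:00] → contains → excluded.
stage52 [Mon 19:00, Tue 09:00] → before → excluded.
stage53 [Tue 18:00, Wed 12:00] → before → excluded.
stage54 [Wed 20:00, Fri 03:00] → before → excluded.
No candidates → none.

none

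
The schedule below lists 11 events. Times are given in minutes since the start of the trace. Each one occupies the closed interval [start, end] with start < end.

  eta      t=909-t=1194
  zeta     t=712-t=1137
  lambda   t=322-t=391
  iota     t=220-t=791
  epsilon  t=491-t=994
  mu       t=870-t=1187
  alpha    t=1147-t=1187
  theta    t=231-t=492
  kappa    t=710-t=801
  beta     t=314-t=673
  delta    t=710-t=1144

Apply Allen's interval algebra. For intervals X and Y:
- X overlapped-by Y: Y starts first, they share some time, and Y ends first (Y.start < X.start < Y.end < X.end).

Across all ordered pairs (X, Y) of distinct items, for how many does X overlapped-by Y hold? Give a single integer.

17

Checking all 110 ordered pairs for relation 'overlapped-by'; matching pairs in alphabetical order:
(beta, theta): beta overlapped-by theta ✓
(delta, epsilon): delta overlapped-by epsilon ✓
(delta, iota): delta overlapped-by iota ✓
(epsilon, beta): epsilon overlapped-by beta ✓
(epsilon, iota): epsilon overlapped-by iota ✓
(epsilon, theta): epsilon overlapped-by theta ✓
(eta, delta): eta overlapped-by delta ✓
(eta, epsilon): eta overlapped-by epsilon ✓
(eta, mu): eta overlapped-by mu ✓
(eta, zeta): eta overlapped-by zeta ✓
(kappa, iota): kappa overlapped-by iota ✓
(mu, delta): mu overlapped-by delta ✓
(mu, epsilon): mu overlapped-by epsilon ✓
(mu, zeta): mu overlapped-by zeta ✓
(zeta, epsilon): zeta overlapped-by epsilon ✓
(zeta, iota): zeta overlapped-by iota ✓
(zeta, kappa): zeta overlapped-by kappa ✓
Count: 17.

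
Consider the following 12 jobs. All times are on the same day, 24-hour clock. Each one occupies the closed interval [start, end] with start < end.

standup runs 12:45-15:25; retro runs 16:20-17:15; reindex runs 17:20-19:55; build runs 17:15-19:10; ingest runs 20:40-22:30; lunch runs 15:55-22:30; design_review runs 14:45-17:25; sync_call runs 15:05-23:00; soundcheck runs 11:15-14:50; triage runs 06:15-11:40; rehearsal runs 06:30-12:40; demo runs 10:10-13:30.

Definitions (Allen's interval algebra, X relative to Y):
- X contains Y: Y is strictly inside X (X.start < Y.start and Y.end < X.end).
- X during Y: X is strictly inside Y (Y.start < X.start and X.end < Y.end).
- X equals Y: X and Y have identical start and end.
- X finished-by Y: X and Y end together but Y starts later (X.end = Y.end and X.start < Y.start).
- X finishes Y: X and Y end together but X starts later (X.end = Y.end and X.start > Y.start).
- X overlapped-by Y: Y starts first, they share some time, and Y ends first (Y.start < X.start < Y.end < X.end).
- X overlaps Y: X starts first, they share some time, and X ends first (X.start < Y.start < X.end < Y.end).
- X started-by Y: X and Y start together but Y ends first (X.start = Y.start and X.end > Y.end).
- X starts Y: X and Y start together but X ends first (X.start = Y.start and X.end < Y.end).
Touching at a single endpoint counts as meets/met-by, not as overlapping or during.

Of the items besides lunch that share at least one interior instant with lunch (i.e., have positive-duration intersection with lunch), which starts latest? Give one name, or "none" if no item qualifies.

Target lunch = [15:55, 22:30].
build [17:15, 19:10] → during → candidate.
demo [10:10, 13:30] → before → excluded.
design_review [14:45, 17:25] → overlaps → candidate.
ingest [20:40, 22:30] → finishes → candidate.
rehearsal [06:30, 12:40] → before → excluded.
reindex [17:20, 19:55] → during → candidate.
retro [16:20, 17:15] → during → candidate.
soundcheck [11:15, 14:50] → before → excluded.
standup [12:45, 15:25] → before → excluded.
sync_call [15:05, 23:00] → contains → candidate.
triage [06:15, 11:40] → before → excluded.
Among candidates, latest start is 20:40 → ingest.

ingest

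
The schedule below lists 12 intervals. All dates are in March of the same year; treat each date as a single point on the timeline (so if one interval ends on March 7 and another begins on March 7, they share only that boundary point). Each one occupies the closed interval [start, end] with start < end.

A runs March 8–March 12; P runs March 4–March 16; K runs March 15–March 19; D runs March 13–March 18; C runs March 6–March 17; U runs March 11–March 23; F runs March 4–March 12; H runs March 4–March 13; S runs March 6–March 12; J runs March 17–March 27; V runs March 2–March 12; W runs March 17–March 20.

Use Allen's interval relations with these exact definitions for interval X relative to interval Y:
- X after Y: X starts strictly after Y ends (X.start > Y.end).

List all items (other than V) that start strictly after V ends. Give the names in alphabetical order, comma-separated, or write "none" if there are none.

Target V = [March 2, March 12].
A [March 8, March 12] → finishes → no.
C [March 6, March 17] → overlapped-by → no.
D [March 13, March 18] → after → yes.
F [March 4, March 12] → finishes → no.
H [March 4, March 13] → overlapped-by → no.
J [March 17, March 27] → after → yes.
K [March 15, March 19] → after → yes.
P [March 4, March 16] → overlapped-by → no.
S [March 6, March 12] → finishes → no.
U [March 11, March 23] → overlapped-by → no.
W [March 17, March 20] → after → yes.
Result: D, J, K, W.

D, J, K, W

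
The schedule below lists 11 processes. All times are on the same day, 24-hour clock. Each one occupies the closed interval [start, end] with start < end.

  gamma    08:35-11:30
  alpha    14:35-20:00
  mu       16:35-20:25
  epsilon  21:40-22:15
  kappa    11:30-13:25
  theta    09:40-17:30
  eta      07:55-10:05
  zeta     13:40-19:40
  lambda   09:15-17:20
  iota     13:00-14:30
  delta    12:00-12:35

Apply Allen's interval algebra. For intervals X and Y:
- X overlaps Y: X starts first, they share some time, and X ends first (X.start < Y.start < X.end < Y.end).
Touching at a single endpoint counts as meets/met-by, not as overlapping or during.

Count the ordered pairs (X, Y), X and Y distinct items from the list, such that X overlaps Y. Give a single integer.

17

Checking all 110 ordered pairs for relation 'overlaps'; matching pairs in alphabetical order:
(alpha, mu): alpha overlaps mu ✓
(eta, gamma): eta overlaps gamma ✓
(eta, lambda): eta overlaps lambda ✓
(eta, theta): eta overlaps theta ✓
(gamma, lambda): gamma overlaps lambda ✓
(gamma, theta): gamma overlaps theta ✓
(iota, zeta): iota overlaps zeta ✓
(kappa, iota): kappa overlaps iota ✓
(lambda, alpha): lambda overlaps alpha ✓
(lambda, mu): lambda overlaps mu ✓
(lambda, theta): lambda overlaps theta ✓
(lambda, zeta): lambda overlaps zeta ✓
(theta, alpha): theta overlaps alpha ✓
(theta, mu): theta overlaps mu ✓
(theta, zeta): theta overlaps zeta ✓
(zeta, alpha): zeta overlaps alpha ✓
(zeta, mu): zeta overlaps mu ✓
Count: 17.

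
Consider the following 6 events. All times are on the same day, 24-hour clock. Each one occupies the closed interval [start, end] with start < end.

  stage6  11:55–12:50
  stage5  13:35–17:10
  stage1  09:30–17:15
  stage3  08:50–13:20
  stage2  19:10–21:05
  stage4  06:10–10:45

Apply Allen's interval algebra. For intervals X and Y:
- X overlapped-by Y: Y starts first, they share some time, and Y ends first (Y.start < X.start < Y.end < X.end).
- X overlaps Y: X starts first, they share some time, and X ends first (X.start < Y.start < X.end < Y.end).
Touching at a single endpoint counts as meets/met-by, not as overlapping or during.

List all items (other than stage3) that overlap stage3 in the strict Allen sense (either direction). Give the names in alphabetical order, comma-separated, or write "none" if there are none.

stage1, stage4

Target stage3 = [08:50, 13:20].
stage1 [09:30, 17:15] → overlapped-by → yes.
stage2 [19:10, 21:05] → after → no.
stage4 [06:10, 10:45] → overlaps → yes.
stage5 [13:35, 17:10] → after → no.
stage6 [11:55, 12:50] → during → no.
Result: stage1, stage4.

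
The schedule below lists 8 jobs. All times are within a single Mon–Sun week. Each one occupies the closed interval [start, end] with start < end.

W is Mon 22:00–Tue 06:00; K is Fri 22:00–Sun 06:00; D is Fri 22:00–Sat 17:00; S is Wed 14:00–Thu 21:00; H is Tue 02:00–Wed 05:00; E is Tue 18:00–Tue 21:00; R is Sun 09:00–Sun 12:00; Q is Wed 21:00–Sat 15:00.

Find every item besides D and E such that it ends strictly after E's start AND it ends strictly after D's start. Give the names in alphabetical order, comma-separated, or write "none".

K, Q, R

Conditions: its end is strictly after E's start (X.end > Tue 18:00) AND its end is strictly after D's start (X.end > Fri 22:00).
H: end Wed 05:00 > Tue 18:00? ✓; end Wed 05:00 > Fri 22:00? ✗ → no.
K: end Sun 06:00 > Tue 18:00? ✓; end Sun 06:00 > Fri 22:00? ✓ → yes.
Q: end Sat 15:00 > Tue 18:00? ✓; end Sat 15:00 > Fri 22:00? ✓ → yes.
R: end Sun 12:00 > Tue 18:00? ✓; end Sun 12:00 > Fri 22:00? ✓ → yes.
S: end Thu 21:00 > Tue 18:00? ✓; end Thu 21:00 > Fri 22:00? ✗ → no.
W: end Tue 06:00 > Tue 18:00? ✗; end Tue 06:00 > Fri 22:00? ✗ → no.
Result: K, Q, R.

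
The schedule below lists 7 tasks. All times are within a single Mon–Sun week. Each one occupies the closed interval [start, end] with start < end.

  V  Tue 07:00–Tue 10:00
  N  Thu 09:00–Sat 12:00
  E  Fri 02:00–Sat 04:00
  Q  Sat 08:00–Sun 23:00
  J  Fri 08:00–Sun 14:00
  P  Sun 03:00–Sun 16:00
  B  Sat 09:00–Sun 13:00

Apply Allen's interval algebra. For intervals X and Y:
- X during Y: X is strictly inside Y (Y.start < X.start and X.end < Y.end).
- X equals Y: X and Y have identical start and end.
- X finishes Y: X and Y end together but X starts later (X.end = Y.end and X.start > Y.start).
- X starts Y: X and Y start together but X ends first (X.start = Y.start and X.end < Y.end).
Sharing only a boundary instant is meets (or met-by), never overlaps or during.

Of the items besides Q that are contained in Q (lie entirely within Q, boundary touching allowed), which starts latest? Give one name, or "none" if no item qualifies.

Target Q = [Sat 08:00, Sun 23:00].
B [Sat 09:00, Sun 13:00] → during → candidate.
E [Fri 02:00, Sat 04:00] → before → excluded.
J [Fri 08:00, Sun 14:00] → overlaps → excluded.
N [Thu 09:00, Sat 12:00] → overlaps → excluded.
P [Sun 03:00, Sun 16:00] → during → candidate.
V [Tue 07:00, Tue 10:00] → before → excluded.
Among candidates, latest start is Sun 03:00 → P.

P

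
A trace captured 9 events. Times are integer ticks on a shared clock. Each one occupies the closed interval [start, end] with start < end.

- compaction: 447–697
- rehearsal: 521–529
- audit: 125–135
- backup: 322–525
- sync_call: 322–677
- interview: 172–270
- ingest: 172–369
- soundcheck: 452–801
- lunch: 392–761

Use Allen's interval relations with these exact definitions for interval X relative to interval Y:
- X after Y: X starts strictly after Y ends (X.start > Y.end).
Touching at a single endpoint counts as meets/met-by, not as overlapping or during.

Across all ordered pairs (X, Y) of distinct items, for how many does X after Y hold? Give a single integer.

Checking all 72 ordered pairs for relation 'after'; matching pairs in alphabetical order:
(backup, audit): backup after audit ✓
(backup, interview): backup after interview ✓
(compaction, audit): compaction after audit ✓
(compaction, ingest): compaction after ingest ✓
(compaction, interview): compaction after interview ✓
(ingest, audit): ingest after audit ✓
(interview, audit): interview after audit ✓
(lunch, audit): lunch after audit ✓
(lunch, ingest): lunch after ingest ✓
(lunch, interview): lunch after interview ✓
(rehearsal, audit): rehearsal after audit ✓
(rehearsal, ingest): rehearsal after ingest ✓
(rehearsal, interview): rehearsal after interview ✓
(soundcheck, audit): soundcheck after audit ✓
(soundcheck, ingest): soundcheck after ingest ✓
(soundcheck, interview): soundcheck after interview ✓
(sync_call, audit): sync_call after audit ✓
(sync_call, interview): sync_call after interview ✓
Count: 18.

18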